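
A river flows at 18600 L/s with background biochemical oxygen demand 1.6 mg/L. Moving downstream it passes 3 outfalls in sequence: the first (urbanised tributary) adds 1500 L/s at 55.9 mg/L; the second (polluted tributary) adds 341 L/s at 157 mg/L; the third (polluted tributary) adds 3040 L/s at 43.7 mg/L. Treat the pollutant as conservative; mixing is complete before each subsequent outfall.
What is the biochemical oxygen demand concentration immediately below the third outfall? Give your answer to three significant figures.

Outfall 1: combined Q = 20100 L/s; C = (18600·1.600 + 1500·55.90)/20100 = 5.652 mg/L.
Outfall 2: combined Q = 20440 L/s; C = (20100·5.652 + 341.0·157.0)/20440 = 8.177 mg/L.
Outfall 3: combined Q = 23480 L/s; C = (20440·8.177 + 3040·43.70)/23480 = 12.78 mg/L.

12.8 mg/L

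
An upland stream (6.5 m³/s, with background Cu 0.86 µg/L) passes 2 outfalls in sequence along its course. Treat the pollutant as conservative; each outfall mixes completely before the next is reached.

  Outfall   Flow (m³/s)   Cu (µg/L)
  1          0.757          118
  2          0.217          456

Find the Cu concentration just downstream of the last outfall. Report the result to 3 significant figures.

25.9 µg/L

After outfall 1: Q = 6.500 + 0.7570 = 7.257 m³/s; C = (6.500·0.8600 + 0.7570·118.0)/7.257 = 13.08 µg/L.
After outfall 2: Q = 7.257 + 0.2170 = 7.474 m³/s; C = (7.257·13.08 + 0.2170·456.0)/7.474 = 25.94 µg/L.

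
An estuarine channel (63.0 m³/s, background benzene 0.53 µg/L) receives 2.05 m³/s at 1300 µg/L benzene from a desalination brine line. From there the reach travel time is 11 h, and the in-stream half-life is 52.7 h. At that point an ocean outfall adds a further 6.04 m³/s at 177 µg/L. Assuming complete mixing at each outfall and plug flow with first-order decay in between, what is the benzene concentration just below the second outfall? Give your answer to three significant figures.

47.9 µg/L

Conservation of mass: C = (63.00·0.5300 + 2.050·1300) / 65.05 = 2698/65.05 = 41.48 µg/L; combined flow 65.05 m³/s.
Half-life 52.7 h → k = ln 2 / 52.7 = 0.01315 h⁻¹ = 0.3157 d⁻¹.
First-order decay: C = 41.48·exp(−k·t) = 41.48·0.8653 = 35.89 µg/L.
Second outfall: C = (65.05·35.89 + 6.040·177.0)/71.09 = 47.88 µg/L.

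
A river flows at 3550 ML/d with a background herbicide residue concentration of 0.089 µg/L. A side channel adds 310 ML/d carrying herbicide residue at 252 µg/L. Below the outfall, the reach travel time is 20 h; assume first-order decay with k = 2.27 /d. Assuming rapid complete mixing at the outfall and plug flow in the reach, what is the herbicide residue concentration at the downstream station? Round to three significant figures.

3.06 µg/L

Conservation of mass: C = (3550·0.08900 + 310.0·252.0) / 3860 = 78440/3860 = 20.32 µg/L.
Applying C = C₀e^(−kt): 20.32 × 0.1508 = 3.065 µg/L.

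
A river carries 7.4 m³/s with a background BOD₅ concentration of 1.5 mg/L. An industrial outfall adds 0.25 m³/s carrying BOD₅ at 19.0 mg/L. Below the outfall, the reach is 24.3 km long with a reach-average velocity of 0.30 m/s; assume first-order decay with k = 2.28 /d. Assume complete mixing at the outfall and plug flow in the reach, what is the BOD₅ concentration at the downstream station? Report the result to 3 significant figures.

Conservation of mass: C = (7.400·1.500 + 0.2500·19.00) / 7.650 = 15.85/7.650 = 2.072 mg/L.
Travel time t = 24.3·1000 / 0.30 = 81000 s = 22.50 h.
After decay, C = 2.072 × e^(−kt) = 2.072 × 0.1179 = 0.2444 mg/L.

0.244 mg/L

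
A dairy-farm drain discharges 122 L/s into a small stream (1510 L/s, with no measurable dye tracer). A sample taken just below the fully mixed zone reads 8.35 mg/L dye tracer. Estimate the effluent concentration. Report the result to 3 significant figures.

112 mg/L

Mass balance: 1510·0 + 122.0·Cₑ = 1632·8.350
→ Cₑ = (1632·8.350 − 1510·0) / 122.0 = 111.7 mg/L.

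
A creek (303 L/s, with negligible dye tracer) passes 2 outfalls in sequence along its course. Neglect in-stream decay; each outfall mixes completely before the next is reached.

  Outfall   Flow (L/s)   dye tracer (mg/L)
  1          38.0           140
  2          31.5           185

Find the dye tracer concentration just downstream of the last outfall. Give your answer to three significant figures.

Below outfall 1: Q → 341.0 L/s, C = (303.0·0 + 38.00·140.0)/341.0 = 15.60 mg/L.
Below outfall 2: Q → 372.5 L/s, C = (341.0·15.60 + 31.50·185.0)/372.5 = 29.93 mg/L.

29.9 mg/L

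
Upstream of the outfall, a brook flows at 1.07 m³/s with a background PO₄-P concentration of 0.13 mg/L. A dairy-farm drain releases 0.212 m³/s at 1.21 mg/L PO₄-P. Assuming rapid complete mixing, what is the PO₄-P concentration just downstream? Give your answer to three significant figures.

After mixing, C = (1.070·0.1300 + 0.2120·1.210) / 1.282 = 0.3956/1.282 = 0.3086 mg/L.

0.309 mg/L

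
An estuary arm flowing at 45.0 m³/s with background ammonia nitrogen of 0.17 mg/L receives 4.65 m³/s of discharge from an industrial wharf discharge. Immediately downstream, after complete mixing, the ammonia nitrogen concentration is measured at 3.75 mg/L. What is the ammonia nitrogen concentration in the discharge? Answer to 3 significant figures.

38.4 mg/L

Mass balance: 45.00·0.1700 + 4.650·Cₑ = 49.65·3.750
→ Cₑ = (49.65·3.750 − 45.00·0.1700) / 4.650 = 38.40 mg/L.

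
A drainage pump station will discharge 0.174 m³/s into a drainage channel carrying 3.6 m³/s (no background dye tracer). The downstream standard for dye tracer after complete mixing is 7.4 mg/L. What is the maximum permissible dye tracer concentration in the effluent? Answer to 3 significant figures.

At the limit, (Qr·Cr + Qe·Cₑ)/(Qr + Qe) = 7.4:
Cₑ = (3.774·7.4 − 3.600·0) / 0.1740 = 160.5 mg/L.

161 mg/L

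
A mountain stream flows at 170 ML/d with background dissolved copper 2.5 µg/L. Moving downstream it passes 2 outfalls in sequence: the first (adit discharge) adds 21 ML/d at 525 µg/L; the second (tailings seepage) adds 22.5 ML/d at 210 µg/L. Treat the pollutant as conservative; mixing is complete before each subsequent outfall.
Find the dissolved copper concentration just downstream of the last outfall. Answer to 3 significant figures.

75.8 µg/L

Below outfall 1: Q → 191.0 ML/d, C = (170.0·2.500 + 21.00·525.0)/191.0 = 59.95 µg/L.
Below outfall 2: Q → 213.5 ML/d, C = (191.0·59.95 + 22.50·210.0)/213.5 = 75.76 µg/L.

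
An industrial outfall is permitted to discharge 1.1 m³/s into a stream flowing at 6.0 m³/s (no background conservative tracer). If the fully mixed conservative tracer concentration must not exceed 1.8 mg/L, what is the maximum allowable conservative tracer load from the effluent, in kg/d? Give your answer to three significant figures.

1100 kg/d

Mass balance at the limit: 6.000·0 + 1.100·Cₑ = 7.100·1.8 → Cₑ = 11.62 mg/L.
Load = 1.100 m³/s × 11.62 g/m³ × 86 400 s/d = 1104 kg/d.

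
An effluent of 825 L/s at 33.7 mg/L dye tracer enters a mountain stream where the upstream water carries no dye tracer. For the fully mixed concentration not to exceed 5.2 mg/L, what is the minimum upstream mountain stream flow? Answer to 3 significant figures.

4520 L/s

Set C_mix = 5.2: (Q·0 + 825.0·33.70) / (Q + 825.0) = 5.2
→ Q = 825.0·(33.70 − 5.2)/(5.2 − 0) = 4522 L/s.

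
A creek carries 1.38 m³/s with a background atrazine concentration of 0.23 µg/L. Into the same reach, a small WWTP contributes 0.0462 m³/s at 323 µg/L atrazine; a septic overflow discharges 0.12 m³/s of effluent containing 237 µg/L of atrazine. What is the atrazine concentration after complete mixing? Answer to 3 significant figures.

Mass balance: C = (1.380·0.2300 + 0.04620·323.0 + 0.1200·237.0) / 1.546 = 43.68/1.546 = 28.25 µg/L.

28.2 µg/L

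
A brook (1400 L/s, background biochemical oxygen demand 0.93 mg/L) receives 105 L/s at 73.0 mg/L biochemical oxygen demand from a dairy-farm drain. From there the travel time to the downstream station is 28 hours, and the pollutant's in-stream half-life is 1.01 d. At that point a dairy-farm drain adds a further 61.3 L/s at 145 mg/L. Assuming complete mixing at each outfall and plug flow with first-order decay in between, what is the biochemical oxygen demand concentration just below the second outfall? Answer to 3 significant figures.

Mixed concentration C = ΣQC/ΣQ = (1400·0.9300 + 105.0·73.00) / 1505 = 8967/1505 = 5.958 mg/L; combined flow 1505 L/s.
Half-life 1.01 d → k = ln 2 / 1.01 = 0.6863 d⁻¹.
After decay, C = 5.958 × e^(−kt) = 5.958 × 0.4490 = 2.675 mg/L.
At the second outfall, C = (1505·2.675 + 61.30·145.0) / (1505 + 61.30) = 8.246 mg/L.

8.25 mg/L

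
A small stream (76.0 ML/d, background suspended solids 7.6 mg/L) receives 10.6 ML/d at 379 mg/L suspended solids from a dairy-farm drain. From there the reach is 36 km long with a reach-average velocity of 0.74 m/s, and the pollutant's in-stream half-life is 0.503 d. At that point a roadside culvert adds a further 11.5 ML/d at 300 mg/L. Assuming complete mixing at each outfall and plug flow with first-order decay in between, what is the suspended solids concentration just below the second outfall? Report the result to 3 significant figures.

Mixed concentration C = ΣQC/ΣQ = (76.00·7.600 + 10.60·379.0) / 86.60 = 4595/86.60 = 53.06 mg/L; combined flow 86.60 ML/d.
Travel time t = 36·1000 / 0.74 = 48650 s = 13.51 h.
Half-life 0.503 d → k = ln 2 / 0.503 = 1.378 d⁻¹.
Applying C = C₀e^(−kt): 53.06 × 0.4603 = 24.42 mg/L.
Second outfall: C = (86.60·24.42 + 11.50·300.0)/98.10 = 56.73 mg/L.

56.7 mg/L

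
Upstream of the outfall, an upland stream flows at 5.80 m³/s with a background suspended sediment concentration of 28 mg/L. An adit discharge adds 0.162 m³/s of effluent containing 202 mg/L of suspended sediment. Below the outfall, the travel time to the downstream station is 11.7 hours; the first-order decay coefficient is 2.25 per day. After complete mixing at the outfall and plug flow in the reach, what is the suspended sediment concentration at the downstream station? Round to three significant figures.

After mixing, C = (5.800·28.00 + 0.1620·202.0) / 5.962 = 195.1/5.962 = 32.73 mg/L.
Decay over the reach: 32.73·exp(−kt) = 32.73·0.3339 = 10.93 mg/L.

10.9 mg/L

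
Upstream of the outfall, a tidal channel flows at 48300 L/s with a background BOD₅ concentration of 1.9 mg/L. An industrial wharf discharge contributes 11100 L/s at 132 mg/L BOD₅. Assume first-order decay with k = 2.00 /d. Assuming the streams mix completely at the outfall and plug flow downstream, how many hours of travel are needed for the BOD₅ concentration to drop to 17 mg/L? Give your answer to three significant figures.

Flow-weighted average: C = (48300·1.900 + 11100·132.0) / 59400 = 1557000/59400 = 26.21 mg/L.
26.21·exp(−k·t) = 17 → t = ln(26.21/17)/k = 18710 s = 5.196 h.

5.20 h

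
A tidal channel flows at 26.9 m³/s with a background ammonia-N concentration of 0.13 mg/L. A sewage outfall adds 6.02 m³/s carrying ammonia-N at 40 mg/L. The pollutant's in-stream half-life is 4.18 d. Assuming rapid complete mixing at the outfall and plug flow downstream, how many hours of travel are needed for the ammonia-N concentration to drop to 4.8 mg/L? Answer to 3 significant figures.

63.1 h

Mixed concentration C = ΣQC/ΣQ = (26.90·0.1300 + 6.020·40.00) / 32.92 = 244.3/32.92 = 7.421 mg/L.
Half-life 4.18 d → k = ln 2 / 4.18 = 0.1658 d⁻¹.
7.421·exp(−k·t) = 4.8 → t = ln(7.421/4.8)/k = 227000 s = 63.06 h.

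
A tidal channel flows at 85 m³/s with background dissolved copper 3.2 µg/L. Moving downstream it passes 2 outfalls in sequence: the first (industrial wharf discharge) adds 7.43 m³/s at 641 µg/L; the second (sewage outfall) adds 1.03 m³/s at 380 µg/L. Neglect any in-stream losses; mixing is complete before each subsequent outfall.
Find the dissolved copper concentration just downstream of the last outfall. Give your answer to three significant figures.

58.1 µg/L

Outfall 1: combined Q = 92.43 m³/s; C = (85.00·3.200 + 7.430·641.0)/92.43 = 54.47 µg/L.
Outfall 2: combined Q = 93.46 m³/s; C = (92.43·54.47 + 1.030·380.0)/93.46 = 58.06 µg/L.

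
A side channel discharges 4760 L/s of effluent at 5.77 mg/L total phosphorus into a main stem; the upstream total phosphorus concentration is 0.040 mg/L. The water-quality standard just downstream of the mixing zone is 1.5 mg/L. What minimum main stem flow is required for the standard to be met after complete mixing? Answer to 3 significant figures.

13900 L/s

Set C_mix = 1.5: (Q·0.04000 + 4760·5.770) / (Q + 4760) = 1.5
→ Q = 4760·(5.770 − 1.5)/(1.5 − 0.04000) = 13920 L/s.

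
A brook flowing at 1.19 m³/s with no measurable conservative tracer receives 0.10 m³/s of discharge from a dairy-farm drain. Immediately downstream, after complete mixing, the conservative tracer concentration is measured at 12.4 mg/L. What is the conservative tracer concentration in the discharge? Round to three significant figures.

Mass balance: 1.190·0 + 0.1000·Cₑ = 1.290·12.40
→ Cₑ = (1.290·12.40 − 1.190·0) / 0.1000 = 160.0 mg/L.

160 mg/L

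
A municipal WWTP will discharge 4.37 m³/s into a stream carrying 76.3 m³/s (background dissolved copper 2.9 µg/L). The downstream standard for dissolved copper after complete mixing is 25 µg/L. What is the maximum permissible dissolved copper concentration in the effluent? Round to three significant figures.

411 µg/L

At the limit, (Qr·Cr + Qe·Cₑ)/(Qr + Qe) = 25:
Cₑ = (80.67·25 − 76.30·2.900) / 4.370 = 410.9 µg/L.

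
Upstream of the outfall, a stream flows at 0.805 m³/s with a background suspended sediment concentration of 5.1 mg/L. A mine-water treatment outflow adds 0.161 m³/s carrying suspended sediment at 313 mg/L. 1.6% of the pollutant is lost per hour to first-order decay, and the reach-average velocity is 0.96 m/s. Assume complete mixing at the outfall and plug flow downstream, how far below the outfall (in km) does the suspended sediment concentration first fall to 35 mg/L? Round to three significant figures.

102 km

Conservation of mass: C = (0.8050·5.100 + 0.1610·313.0) / 0.9660 = 54.50/0.9660 = 56.42 mg/L.
1.6%/h lost → k = −ln(1 − 0.016) = 0.01613 h⁻¹.
Set 56.42·exp(−k·t) = 35 → t = ln(56.42/35)/k = 106600 s = 29.60 h.
Distance = v·t = 0.96·106600 = 102300 m = 102.3 km.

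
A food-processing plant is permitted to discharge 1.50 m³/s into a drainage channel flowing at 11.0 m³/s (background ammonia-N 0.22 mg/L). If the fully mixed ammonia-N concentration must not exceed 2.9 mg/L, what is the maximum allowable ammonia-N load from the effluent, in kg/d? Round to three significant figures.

Mass balance at the limit: 11.00·0.2200 + 1.500·Cₑ = 12.50·2.9 → Cₑ = 22.55 mg/L.
Load = 1.500 m³/s × 22.55 g/m³ × 86 400 s/d = 2923 kg/d.

2920 kg/d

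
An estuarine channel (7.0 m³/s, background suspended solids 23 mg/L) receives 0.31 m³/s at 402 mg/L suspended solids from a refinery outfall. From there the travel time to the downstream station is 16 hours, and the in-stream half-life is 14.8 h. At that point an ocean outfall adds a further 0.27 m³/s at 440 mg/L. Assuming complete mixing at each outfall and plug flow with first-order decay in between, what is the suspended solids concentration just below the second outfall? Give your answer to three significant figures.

33.5 mg/L

Mixed concentration C = ΣQC/ΣQ = (7.000·23.00 + 0.3100·402.0) / 7.310 = 285.6/7.310 = 39.07 mg/L; combined flow 7.310 m³/s.
Half-life 14.8 h → k = ln 2 / 14.8 = 0.04683 h⁻¹ = 1.124 d⁻¹.
After decay, C = 39.07 × e^(−kt) = 39.07 × 0.4727 = 18.47 mg/L.
At the second outfall, C = (7.310·18.47 + 0.2700·440.0) / (7.310 + 0.2700) = 33.48 mg/L.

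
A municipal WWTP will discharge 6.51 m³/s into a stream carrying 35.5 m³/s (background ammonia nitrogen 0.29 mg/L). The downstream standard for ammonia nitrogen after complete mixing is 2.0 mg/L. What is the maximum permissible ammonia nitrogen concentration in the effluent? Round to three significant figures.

11.3 mg/L

At the limit, (Qr·Cr + Qe·Cₑ)/(Qr + Qe) = 2.0:
Cₑ = (42.01·2.0 − 35.50·0.2900) / 6.510 = 11.32 mg/L.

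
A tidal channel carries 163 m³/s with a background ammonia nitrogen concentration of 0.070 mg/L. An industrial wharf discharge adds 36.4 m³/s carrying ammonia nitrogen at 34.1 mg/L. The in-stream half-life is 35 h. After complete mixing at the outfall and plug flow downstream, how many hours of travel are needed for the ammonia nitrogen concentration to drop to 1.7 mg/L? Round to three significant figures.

Conservation of mass: C = (163.0·0.07000 + 36.40·34.10) / 199.4 = 1253/199.4 = 6.282 mg/L.
Half-life 35 h → k = ln 2 / 35 = 0.01980 h⁻¹ = 0.4753 d⁻¹.
6.282·exp(−k·t) = 1.7 → t = ln(6.282/1.7)/k = 237600 s = 66.00 h.

66.0 h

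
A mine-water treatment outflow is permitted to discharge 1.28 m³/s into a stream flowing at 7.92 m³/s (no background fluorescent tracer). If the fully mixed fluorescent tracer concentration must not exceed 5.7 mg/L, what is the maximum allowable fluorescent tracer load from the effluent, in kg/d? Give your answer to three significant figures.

4530 kg/d

Mass balance at the limit: 7.920·0 + 1.280·Cₑ = 9.200·5.7 → Cₑ = 40.97 mg/L.
Load = 1.280 m³/s × 40.97 g/m³ × 86 400 s/d = 4531 kg/d.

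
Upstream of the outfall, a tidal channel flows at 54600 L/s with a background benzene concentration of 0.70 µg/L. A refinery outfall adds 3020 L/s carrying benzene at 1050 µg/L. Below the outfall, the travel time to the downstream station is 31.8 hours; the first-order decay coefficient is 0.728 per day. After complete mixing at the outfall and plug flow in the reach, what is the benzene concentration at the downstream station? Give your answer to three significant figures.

Mass balance: C = (54600·0.7000 + 3020·1050) / 57620 = 3209000/57620 = 55.70 µg/L.
Decay over the reach: 55.70·exp(−kt) = 55.70·0.3811 = 21.23 µg/L.

21.2 µg/L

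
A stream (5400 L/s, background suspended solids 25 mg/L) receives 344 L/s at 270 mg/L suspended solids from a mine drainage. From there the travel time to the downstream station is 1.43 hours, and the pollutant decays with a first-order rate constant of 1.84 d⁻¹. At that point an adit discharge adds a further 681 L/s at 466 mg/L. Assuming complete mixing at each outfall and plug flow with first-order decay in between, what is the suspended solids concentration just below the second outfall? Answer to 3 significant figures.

81.2 mg/L

Flow-weighted average: C = (5400·25.00 + 344.0·270.0) / 5744 = 227900/5744 = 39.67 mg/L; combined flow 5744 L/s.
First-order decay: C = 39.67·exp(−k·t) = 39.67·0.8962 = 35.55 mg/L.
At the second outfall, C = (5744·35.55 + 681.0·466.0) / (5744 + 681.0) = 81.18 mg/L.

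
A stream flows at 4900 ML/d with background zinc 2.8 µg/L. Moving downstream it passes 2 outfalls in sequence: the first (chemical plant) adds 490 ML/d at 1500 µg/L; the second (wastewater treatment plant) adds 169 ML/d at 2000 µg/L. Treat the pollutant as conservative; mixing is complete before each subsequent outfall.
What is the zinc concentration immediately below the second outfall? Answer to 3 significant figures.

195 µg/L

Below outfall 1: Q → 5390 ML/d, C = (4900·2.800 + 490.0·1500)/5390 = 138.9 µg/L.
Below outfall 2: Q → 5559 ML/d, C = (5390·138.9 + 169.0·2000)/5559 = 195.5 µg/L.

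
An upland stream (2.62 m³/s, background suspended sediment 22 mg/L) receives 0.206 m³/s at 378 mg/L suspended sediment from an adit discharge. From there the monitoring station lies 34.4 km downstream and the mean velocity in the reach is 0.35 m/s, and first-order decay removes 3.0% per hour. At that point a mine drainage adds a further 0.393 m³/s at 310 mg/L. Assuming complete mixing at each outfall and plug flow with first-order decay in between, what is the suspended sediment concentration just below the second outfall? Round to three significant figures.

56.2 mg/L

Flow-weighted average: C = (2.620·22.00 + 0.2060·378.0) / 2.826 = 135.5/2.826 = 47.95 mg/L; combined flow 2.826 m³/s.
Travel time t = 34.4·1000 / 0.35 = 98290 s = 27.30 h.
3.0%/h lost → k = −ln(1 − 0.03) = 0.03046 h⁻¹.
Applying C = C₀e^(−kt): 47.95 × 0.4354 = 20.88 mg/L.
Second outfall: C = (2.826·20.88 + 0.3930·310.0)/3.219 = 56.17 mg/L.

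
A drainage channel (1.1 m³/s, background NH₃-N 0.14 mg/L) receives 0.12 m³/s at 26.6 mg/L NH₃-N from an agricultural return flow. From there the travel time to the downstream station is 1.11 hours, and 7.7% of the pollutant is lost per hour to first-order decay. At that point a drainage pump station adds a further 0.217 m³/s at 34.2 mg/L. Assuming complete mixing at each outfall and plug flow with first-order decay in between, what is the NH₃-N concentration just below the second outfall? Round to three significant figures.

7.29 mg/L

Mixed concentration C = ΣQC/ΣQ = (1.100·0.1400 + 0.1200·26.60) / 1.220 = 3.346/1.220 = 2.743 mg/L; combined flow 1.220 m³/s.
7.7%/h lost → k = −ln(1 − 0.077) = 0.08013 h⁻¹.
First-order decay: C = 2.743·exp(−k·t) = 2.743·0.9149 = 2.509 mg/L.
Second outfall: C = (1.220·2.509 + 0.2170·34.20)/1.437 = 7.295 mg/L.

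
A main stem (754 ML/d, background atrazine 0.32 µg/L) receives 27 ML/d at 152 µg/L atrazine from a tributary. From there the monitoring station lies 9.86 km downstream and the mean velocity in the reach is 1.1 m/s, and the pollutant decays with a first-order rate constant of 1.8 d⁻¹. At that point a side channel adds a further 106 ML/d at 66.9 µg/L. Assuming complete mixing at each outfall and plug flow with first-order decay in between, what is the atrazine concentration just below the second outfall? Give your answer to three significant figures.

After mixing, C = (754.0·0.3200 + 27.00·152.0) / 781.0 = 4345/781.0 = 5.564 µg/L; combined flow 781.0 ML/d.
Travel time t = 9.86·1000 / 1.1 = 8964 s = 2.490 h.
Decay over the reach: 5.564·exp(−kt) = 5.564·0.8297 = 4.616 µg/L.
At the second outfall, C = (781.0·4.616 + 106.0·66.90) / (781.0 + 106.0) = 12.06 µg/L.

12.1 µg/L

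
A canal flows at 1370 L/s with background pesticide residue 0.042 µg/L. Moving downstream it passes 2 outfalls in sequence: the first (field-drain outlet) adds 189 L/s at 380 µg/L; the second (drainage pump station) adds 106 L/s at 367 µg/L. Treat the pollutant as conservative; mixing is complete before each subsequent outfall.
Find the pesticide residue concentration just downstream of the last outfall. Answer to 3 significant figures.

66.5 µg/L

Below outfall 1: Q → 1559 L/s, C = (1370·0.04200 + 189.0·380.0)/1559 = 46.10 µg/L.
Below outfall 2: Q → 1665 L/s, C = (1559·46.10 + 106.0·367.0)/1665 = 66.53 µg/L.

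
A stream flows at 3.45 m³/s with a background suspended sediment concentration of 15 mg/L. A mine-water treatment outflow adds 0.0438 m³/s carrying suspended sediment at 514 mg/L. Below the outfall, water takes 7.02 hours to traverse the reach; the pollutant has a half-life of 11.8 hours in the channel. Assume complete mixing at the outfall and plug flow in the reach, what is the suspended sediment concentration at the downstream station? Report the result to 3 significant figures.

14.1 mg/L

Conservation of mass: C = (3.450·15.00 + 0.04380·514.0) / 3.494 = 74.26/3.494 = 21.26 mg/L.
Half-life 11.8 h → k = ln 2 / 11.8 = 0.05874 h⁻¹ = 1.410 d⁻¹.
After decay, C = 21.26 × e^(−kt) = 21.26 × 0.6621 = 14.07 mg/L.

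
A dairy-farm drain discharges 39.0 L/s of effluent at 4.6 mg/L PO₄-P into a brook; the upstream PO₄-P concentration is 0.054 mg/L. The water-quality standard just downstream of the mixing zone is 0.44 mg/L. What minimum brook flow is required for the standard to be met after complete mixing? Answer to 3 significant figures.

Set C_mix = 0.44: (Q·0.05400 + 39.00·4.600) / (Q + 39.00) = 0.44
→ Q = 39.00·(4.600 − 0.44)/(0.44 − 0.05400) = 420.3 L/s.

420 L/s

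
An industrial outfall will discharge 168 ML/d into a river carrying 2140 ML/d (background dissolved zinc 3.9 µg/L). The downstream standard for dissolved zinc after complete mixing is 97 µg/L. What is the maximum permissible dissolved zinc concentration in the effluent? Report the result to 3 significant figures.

At the limit, (Qr·Cr + Qe·Cₑ)/(Qr + Qe) = 97:
Cₑ = (2308·97 − 2140·3.900) / 168.0 = 1283 µg/L.

1280 µg/L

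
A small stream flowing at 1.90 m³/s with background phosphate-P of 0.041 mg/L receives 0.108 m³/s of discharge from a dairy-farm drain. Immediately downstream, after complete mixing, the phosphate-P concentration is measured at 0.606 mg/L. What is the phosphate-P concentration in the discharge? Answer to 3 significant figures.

Mass balance: 1.900·0.04100 + 0.1080·Cₑ = 2.008·0.6060
→ Cₑ = (2.008·0.6060 − 1.900·0.04100) / 0.1080 = 10.55 mg/L.

10.5 mg/L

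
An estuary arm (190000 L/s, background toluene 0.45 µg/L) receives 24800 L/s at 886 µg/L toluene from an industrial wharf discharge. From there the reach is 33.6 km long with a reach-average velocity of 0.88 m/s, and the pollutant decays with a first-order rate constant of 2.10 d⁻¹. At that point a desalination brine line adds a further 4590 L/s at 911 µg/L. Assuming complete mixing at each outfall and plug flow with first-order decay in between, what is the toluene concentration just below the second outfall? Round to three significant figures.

Mass balance: C = (190000·0.4500 + 24800·886.0) / 214800 = 22060000/214800 = 102.7 µg/L; combined flow 214800 L/s.
Travel time t = 33.6·1000 / 0.88 = 38180 s = 10.61 h.
First-order decay: C = 102.7·exp(−k·t) = 102.7·0.3953 = 40.60 µg/L.
At the second outfall, C = (214800·40.60 + 4590·911.0) / (214800 + 4590) = 58.81 µg/L.

58.8 µg/L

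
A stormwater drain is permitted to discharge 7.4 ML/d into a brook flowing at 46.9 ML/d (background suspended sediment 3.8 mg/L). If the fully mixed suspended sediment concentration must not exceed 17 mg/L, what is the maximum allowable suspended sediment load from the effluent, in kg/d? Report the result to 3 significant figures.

Mass balance at the limit: 46.90·3.800 + 7.400·Cₑ = 54.30·17 → Cₑ = 100.7 mg/L.
7.400 ML/d = 0.08565 m³/s. Load = 0.08565 m³/s × 100.7 g/m³ × 86 400 s/d = 744.9 kg/d.

745 kg/d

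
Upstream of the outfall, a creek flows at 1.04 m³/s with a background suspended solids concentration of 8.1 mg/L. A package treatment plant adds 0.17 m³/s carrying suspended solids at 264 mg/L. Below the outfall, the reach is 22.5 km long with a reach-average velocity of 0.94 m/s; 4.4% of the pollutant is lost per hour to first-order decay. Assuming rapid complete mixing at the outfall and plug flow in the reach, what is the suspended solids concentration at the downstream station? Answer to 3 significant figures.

After mixing, C = (1.040·8.100 + 0.1700·264.0) / 1.210 = 53.30/1.210 = 44.05 mg/L.
Travel time t = 22.5·1000 / 0.94 = 23940 s = 6.649 h.
4.4%/h lost → k = −ln(1 − 0.044) = 0.04500 h⁻¹.
After decay, C = 44.05 × e^(−kt) = 44.05 × 0.7414 = 32.66 mg/L.

32.7 mg/L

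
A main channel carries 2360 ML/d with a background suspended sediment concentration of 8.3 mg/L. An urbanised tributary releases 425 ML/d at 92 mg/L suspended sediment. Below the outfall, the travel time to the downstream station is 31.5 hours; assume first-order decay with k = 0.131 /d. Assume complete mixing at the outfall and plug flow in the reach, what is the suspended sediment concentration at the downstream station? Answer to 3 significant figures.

Conservation of mass: C = (2360·8.300 + 425.0·92.00) / 2785 = 58690/2785 = 21.07 mg/L.
First-order decay: C = 21.07·exp(−k·t) = 21.07·0.8420 = 17.74 mg/L.

17.7 mg/L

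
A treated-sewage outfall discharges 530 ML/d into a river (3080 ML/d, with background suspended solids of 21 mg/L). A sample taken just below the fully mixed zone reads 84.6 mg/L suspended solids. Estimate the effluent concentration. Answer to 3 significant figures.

454 mg/L

Mass balance: 3080·21.00 + 530.0·Cₑ = 3610·84.60
→ Cₑ = (3610·84.60 − 3080·21.00) / 530.0 = 454.2 mg/L.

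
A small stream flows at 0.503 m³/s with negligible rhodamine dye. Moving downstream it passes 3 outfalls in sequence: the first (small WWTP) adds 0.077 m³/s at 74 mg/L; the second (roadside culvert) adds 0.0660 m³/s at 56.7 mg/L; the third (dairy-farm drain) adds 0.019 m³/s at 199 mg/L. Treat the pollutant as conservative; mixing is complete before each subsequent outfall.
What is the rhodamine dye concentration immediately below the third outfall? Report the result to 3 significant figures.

Below outfall 1: Q → 0.5800 m³/s, C = (0.5030·0 + 0.07700·74.00)/0.5800 = 9.824 mg/L.
Below outfall 2: Q → 0.6460 m³/s, C = (0.5800·9.824 + 0.06600·56.70)/0.6460 = 14.61 mg/L.
Below outfall 3: Q → 0.6650 m³/s, C = (0.6460·14.61 + 0.01900·199.0)/0.6650 = 19.88 mg/L.

19.9 mg/L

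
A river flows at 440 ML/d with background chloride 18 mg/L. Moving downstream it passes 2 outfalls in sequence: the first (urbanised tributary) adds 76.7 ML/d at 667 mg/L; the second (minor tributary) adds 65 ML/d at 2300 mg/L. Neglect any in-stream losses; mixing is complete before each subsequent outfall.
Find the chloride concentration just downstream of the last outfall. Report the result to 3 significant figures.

After outfall 1: Q = 440.0 + 76.70 = 516.7 ML/d; C = (440.0·18.00 + 76.70·667.0)/516.7 = 114.3 mg/L.
After outfall 2: Q = 516.7 + 65.00 = 581.7 ML/d; C = (516.7·114.3 + 65.00·2300)/581.7 = 358.6 mg/L.

359 mg/L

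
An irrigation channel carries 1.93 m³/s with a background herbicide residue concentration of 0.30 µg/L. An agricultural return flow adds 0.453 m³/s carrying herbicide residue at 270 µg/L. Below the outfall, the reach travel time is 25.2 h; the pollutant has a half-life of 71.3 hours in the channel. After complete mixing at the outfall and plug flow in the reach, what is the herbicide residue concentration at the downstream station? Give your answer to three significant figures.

Mass balance: C = (1.930·0.3000 + 0.4530·270.0) / 2.383 = 122.9/2.383 = 51.57 µg/L.
Half-life 71.3 h → k = ln 2 / 71.3 = 0.009722 h⁻¹ = 0.2333 d⁻¹.
Applying C = C₀e^(−kt): 51.57 × 0.7827 = 40.36 µg/L.

40.4 µg/L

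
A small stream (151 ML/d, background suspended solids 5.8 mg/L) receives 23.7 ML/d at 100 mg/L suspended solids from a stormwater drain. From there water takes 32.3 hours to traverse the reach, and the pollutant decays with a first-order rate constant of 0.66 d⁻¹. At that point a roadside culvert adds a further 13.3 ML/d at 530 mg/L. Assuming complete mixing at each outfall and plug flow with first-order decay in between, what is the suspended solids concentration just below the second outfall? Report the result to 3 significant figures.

Conservation of mass: C = (151.0·5.800 + 23.70·100.0) / 174.7 = 3246/174.7 = 18.58 mg/L; combined flow 174.7 ML/d.
After decay, C = 18.58 × e^(−kt) = 18.58 × 0.4114 = 7.643 mg/L.
At the second outfall, C = (174.7·7.643 + 13.30·530.0) / (174.7 + 13.30) = 44.60 mg/L.

44.6 mg/L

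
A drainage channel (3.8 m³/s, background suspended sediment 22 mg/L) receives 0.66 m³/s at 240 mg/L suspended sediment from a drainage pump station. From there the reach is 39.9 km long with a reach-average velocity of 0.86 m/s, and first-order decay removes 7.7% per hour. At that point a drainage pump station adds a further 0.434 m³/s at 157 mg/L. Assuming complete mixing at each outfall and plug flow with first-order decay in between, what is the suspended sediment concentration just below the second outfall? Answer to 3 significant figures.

Conservation of mass: C = (3.800·22.00 + 0.6600·240.0) / 4.460 = 242.0/4.460 = 54.26 mg/L; combined flow 4.460 m³/s.
Travel time t = 39.9·1000 / 0.86 = 46400 s = 12.89 h.
7.7%/h lost → k = −ln(1 − 0.077) = 0.08013 h⁻¹.
Applying C = C₀e^(−kt): 54.26 × 0.3561 = 19.32 mg/L.
Second outfall: C = (4.460·19.32 + 0.4340·157.0)/4.894 = 31.53 mg/L.

31.5 mg/L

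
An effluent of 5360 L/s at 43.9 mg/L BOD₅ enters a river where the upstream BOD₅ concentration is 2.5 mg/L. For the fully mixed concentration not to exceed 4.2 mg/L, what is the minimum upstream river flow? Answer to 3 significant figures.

125000 L/s

Set C_mix = 4.2: (Q·2.500 + 5360·43.90) / (Q + 5360) = 4.2
→ Q = 5360·(43.90 − 4.2)/(4.2 − 2.500) = 125200 L/s.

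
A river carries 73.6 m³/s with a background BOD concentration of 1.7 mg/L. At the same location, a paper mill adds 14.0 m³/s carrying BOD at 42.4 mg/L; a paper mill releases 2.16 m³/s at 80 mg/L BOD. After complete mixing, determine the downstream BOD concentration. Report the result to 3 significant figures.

Conservation of mass: C = (73.60·1.700 + 14.00·42.40 + 2.160·80.00) / 89.76 = 891.5/89.76 = 9.932 mg/L.

9.93 mg/L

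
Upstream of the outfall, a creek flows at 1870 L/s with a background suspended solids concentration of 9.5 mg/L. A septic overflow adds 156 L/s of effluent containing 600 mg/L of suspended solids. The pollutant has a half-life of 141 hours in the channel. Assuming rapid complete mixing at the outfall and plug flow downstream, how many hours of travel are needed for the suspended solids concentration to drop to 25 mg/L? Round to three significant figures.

Mass balance: C = (1870·9.500 + 156.0·600.0) / 2026 = 111400/2026 = 54.97 mg/L.
Half-life 141 h → k = ln 2 / 141 = 0.004916 h⁻¹ = 0.1180 d⁻¹.
54.97·exp(−k·t) = 25 → t = ln(54.97/25)/k = 577000 s = 160.3 h.

160 h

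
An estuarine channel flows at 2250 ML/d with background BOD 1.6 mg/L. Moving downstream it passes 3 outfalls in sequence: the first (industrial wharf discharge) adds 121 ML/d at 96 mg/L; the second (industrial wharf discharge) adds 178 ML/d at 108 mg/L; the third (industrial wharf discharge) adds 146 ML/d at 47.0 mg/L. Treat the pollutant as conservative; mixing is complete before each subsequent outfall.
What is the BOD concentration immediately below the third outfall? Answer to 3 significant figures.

Outfall 1: combined Q = 2371 ML/d; C = (2250·1.600 + 121.0·96.00)/2371 = 6.418 mg/L.
Outfall 2: combined Q = 2549 ML/d; C = (2371·6.418 + 178.0·108.0)/2549 = 13.51 mg/L.
Outfall 3: combined Q = 2695 ML/d; C = (2549·13.51 + 146.0·47.00)/2695 = 15.33 mg/L.

15.3 mg/L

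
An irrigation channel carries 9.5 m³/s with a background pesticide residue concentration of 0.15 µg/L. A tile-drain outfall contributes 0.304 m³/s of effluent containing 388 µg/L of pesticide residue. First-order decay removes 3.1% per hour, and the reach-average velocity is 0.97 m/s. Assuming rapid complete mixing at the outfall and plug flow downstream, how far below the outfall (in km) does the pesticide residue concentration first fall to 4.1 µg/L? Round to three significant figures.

Mixed concentration C = ΣQC/ΣQ = (9.500·0.1500 + 0.3040·388.0) / 9.804 = 119.4/9.804 = 12.18 µg/L.
3.1%/h lost → k = −ln(1 − 0.031) = 0.03149 h⁻¹.
Set 12.18·exp(−k·t) = 4.1 → t = ln(12.18/4.1)/k = 124400 s = 34.57 h.
Distance = v·t = 0.97·124400 = 120700 m = 120.7 km.

121 km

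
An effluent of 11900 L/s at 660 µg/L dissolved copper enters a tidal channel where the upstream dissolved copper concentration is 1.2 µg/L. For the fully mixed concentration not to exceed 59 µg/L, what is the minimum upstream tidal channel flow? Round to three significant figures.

124000 L/s

Set C_mix = 59: (Q·1.200 + 11900·660.0) / (Q + 11900) = 59
→ Q = 11900·(660.0 − 59)/(59 − 1.200) = 123700 L/s.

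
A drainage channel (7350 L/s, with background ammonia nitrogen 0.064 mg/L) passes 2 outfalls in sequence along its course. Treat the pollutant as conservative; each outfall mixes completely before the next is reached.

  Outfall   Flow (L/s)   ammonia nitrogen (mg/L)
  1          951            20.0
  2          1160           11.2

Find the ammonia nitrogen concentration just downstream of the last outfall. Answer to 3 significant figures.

3.43 mg/L

Below outfall 1: Q → 8301 L/s, C = (7350·0.06400 + 951.0·20.00)/8301 = 2.348 mg/L.
Below outfall 2: Q → 9461 L/s, C = (8301·2.348 + 1160·11.20)/9461 = 3.433 mg/L.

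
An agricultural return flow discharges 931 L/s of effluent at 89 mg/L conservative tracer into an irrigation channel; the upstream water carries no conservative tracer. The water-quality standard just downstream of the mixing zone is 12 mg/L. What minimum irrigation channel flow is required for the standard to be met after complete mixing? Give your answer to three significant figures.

Set C_mix = 12: (Q·0 + 931.0·89.00) / (Q + 931.0) = 12
→ Q = 931.0·(89.00 − 12)/(12 − 0) = 5974 L/s.

5970 L/s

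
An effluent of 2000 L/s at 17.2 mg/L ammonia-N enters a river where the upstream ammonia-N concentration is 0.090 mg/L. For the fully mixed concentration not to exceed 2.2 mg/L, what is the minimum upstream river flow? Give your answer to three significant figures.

14200 L/s

Set C_mix = 2.2: (Q·0.09000 + 2000·17.20) / (Q + 2000) = 2.2
→ Q = 2000·(17.20 − 2.2)/(2.2 − 0.09000) = 14220 L/s.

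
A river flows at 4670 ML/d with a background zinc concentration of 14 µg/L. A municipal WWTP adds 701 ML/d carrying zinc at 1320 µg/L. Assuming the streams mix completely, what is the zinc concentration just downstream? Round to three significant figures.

184 µg/L

Mixed concentration C = ΣQC/ΣQ = (4670·14.00 + 701.0·1320) / 5371 = 990700/5371 = 184.5 µg/L.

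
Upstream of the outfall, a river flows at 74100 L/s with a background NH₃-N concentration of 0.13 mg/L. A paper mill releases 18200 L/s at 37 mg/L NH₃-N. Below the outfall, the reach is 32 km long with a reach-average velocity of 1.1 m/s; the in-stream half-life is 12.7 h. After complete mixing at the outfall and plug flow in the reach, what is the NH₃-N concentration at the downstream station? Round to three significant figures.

4.76 mg/L

Conservation of mass: C = (74100·0.1300 + 18200·37.00) / 92300 = 683000/92300 = 7.400 mg/L.
Travel time t = 32·1000 / 1.1 = 29090 s = 8.081 h.
Half-life 12.7 h → k = ln 2 / 12.7 = 0.05458 h⁻¹ = 1.310 d⁻¹.
After decay, C = 7.400 × e^(−kt) = 7.400 × 0.6434 = 4.761 mg/L.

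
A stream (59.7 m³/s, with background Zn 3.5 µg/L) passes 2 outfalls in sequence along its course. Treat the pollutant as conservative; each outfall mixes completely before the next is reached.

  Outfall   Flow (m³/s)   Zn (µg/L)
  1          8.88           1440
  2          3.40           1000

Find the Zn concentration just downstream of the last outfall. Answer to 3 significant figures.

228 µg/L

Outfall 1: combined Q = 68.58 m³/s; C = (59.70·3.500 + 8.880·1440)/68.58 = 189.5 µg/L.
Outfall 2: combined Q = 71.98 m³/s; C = (68.58·189.5 + 3.400·1000)/71.98 = 227.8 µg/L.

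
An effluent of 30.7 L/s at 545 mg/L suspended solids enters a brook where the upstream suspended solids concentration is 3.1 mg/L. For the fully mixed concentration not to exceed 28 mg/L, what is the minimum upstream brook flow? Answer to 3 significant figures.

637 L/s

Set C_mix = 28: (Q·3.100 + 30.70·545.0) / (Q + 30.70) = 28
→ Q = 30.70·(545.0 − 28)/(28 − 3.100) = 637.4 L/s.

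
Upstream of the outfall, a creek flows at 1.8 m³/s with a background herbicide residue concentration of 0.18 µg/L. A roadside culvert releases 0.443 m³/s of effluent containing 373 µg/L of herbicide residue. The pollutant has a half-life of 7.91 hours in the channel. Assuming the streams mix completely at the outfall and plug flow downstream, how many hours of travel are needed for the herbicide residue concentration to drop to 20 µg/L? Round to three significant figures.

14.9 h

Flow-weighted average: C = (1.800·0.1800 + 0.4430·373.0) / 2.243 = 165.6/2.243 = 73.81 µg/L.
Half-life 7.91 h → k = ln 2 / 7.91 = 0.08763 h⁻¹ = 2.103 d⁻¹.
73.81·exp(−k·t) = 20 → t = ln(73.81/20)/k = 53650 s = 14.90 h.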